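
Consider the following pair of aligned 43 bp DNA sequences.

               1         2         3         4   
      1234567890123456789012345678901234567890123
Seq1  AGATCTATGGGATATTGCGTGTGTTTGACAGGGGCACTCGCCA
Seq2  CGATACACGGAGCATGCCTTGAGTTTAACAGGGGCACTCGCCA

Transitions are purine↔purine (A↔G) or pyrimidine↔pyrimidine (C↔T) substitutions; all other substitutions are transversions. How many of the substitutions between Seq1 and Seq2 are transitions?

6

Mismatches occur at site 1 (A→C, transversion), site 5 (C→A, transversion), site 6 (T→C, transition), site 8 (T→C, transition), site 11 (G→A, transition), site 12 (A→G, transition), site 13 (T→C, transition), site 16 (T→G, transversion), site 17 (G→C, transversion), site 19 (G→T, transversion), site 22 (T→A, transversion), site 27 (G→A, transition).
Of the 12 differences, 6 transitions and 6 transversions, so the answer is 6.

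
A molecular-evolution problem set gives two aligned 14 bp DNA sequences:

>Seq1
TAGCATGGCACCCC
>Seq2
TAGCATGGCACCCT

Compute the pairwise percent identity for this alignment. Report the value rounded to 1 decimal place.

Differing sites — 14:C/T.
13 of the 14 sites match, so the percent identity is 13/14 × 100 = 92.9%.

92.9%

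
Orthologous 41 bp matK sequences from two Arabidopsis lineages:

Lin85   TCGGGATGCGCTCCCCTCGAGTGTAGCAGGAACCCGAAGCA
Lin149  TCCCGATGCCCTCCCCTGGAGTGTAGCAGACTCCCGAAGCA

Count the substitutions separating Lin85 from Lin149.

7

Mismatches occur at site 3 (G↔C), site 4 (G↔C), site 10 (G↔C), site 18 (C↔G), site 30 (G↔A), site 31 (A↔C), site 32 (A↔T).
That gives 7 mismatches out of 41 aligned sites, so the Hamming distance is 7.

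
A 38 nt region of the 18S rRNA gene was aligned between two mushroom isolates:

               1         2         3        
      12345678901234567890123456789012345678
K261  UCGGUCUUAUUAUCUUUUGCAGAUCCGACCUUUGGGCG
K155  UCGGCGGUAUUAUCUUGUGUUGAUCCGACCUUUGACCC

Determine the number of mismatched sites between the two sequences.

Differing sites — 5:U/C; 6:C/G; 7:U/G; 17:U/G; 20:C/U; 21:A/U; 35:G/A; 36:G/C; 38:G/C.
That gives 9 mismatches out of 38 aligned sites, so the Hamming distance is 9.

9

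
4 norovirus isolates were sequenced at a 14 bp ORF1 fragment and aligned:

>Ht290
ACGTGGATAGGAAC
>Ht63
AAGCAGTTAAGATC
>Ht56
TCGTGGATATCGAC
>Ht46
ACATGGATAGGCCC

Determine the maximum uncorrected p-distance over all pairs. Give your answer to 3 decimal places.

Pairwise Hamming distances:
  Ht290 vs Ht63: 6
  Ht290 vs Ht56: 4
  Ht290 vs Ht46: 3
  Ht63 vs Ht56: 9
  Ht63 vs Ht46: 8
  Ht56 vs Ht46: 6
The largest is 9 mismatches, between Ht63 and Ht56; p = 9/14 = 0.643.

0.643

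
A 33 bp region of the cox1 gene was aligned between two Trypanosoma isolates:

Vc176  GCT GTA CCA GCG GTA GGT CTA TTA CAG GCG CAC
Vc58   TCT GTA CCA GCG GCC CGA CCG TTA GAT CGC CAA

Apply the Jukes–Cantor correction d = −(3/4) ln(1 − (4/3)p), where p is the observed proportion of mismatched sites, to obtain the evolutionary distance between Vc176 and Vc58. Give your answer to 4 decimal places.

Differing sites — 1:G/T; 14:T/C; 15:A/C; 16:G/C; 18:T/A; 20:T/C; 21:A/G; 25:C/G; 27:G/T; 28:G/C; 29:C/G; 30:G/C; 33:C/A.
p = 13/33 = 0.393939.
d = −0.75 · ln(1 − (4/3)·0.393939) = −0.75 · ln(0.474748) = −0.75 · (-0.744971) = 0.5587.

0.5587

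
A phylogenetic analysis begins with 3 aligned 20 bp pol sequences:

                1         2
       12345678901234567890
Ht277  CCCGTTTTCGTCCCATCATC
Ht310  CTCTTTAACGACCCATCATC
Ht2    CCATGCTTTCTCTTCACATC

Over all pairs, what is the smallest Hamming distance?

Pairwise Hamming distances:
  Ht277 vs Ht310: 5
  Ht277 vs Ht2: 10
  Ht310 vs Ht2: 13
The smallest is 5, between Ht277 and Ht310.

5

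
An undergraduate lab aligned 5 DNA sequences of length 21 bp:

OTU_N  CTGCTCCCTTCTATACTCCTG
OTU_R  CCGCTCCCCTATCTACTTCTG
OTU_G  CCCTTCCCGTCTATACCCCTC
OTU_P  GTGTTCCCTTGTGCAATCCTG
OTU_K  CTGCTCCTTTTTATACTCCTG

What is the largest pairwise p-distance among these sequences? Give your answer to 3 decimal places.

Pairwise Hamming distances:
  OTU_N vs OTU_R: 5
  OTU_N vs OTU_G: 6
  OTU_N vs OTU_P: 6
  OTU_N vs OTU_K: 2
  OTU_R vs OTU_G: 8
  OTU_R vs OTU_P: 9
  OTU_R vs OTU_K: 6
  OTU_G vs OTU_P: 10
  OTU_G vs OTU_K: 8
  OTU_P vs OTU_K: 7
The largest is 10 mismatches, between OTU_G and OTU_P; p = 10/21 = 0.476.

0.476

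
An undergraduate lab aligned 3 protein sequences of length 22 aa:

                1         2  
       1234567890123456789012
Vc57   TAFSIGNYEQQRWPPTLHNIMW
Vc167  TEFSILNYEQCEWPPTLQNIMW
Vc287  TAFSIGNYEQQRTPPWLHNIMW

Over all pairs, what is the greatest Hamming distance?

Pairwise Hamming distances:
  Vc57 vs Vc167: 5
  Vc57 vs Vc287: 2
  Vc167 vs Vc287: 7
The largest is 7, between Vc167 and Vc287.

7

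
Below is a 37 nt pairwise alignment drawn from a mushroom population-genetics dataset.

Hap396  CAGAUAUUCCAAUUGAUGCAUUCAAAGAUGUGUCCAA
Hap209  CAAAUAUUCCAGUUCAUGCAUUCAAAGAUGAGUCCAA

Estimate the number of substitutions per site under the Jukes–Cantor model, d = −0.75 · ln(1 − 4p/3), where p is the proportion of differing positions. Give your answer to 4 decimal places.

0.1167

Differing sites — 3:G/A; 12:A/G; 15:G/C; 31:U/A.
p = 4/37 = 0.108108.
d = −0.75 · ln(1 − (4/3)·0.108108) = −0.75 · ln(0.855856) = −0.75 · (-0.155653) = 0.1167.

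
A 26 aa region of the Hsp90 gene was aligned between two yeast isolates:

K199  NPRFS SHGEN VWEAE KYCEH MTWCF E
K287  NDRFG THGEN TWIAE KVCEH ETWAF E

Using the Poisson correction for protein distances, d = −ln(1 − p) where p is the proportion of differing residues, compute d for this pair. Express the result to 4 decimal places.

The sequences differ at positions 2 (P/D), 5 (S/G), 6 (S/T), 11 (V/T), 13 (E/I), 17 (Y/V), 21 (M/E), 24 (C/A).
p = 8/26 = 0.307692.
d = −ln(1 − 0.307692) = −ln(0.692308) = 0.3677.

0.3677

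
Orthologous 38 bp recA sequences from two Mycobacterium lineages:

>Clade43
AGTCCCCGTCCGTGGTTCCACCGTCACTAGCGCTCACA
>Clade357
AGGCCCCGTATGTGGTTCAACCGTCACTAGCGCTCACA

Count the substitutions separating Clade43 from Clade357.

Differing sites — 3:T/G; 10:C/A; 11:C/T; 19:C/A.
That gives 4 mismatches out of 38 aligned sites, so the Hamming distance is 4.

4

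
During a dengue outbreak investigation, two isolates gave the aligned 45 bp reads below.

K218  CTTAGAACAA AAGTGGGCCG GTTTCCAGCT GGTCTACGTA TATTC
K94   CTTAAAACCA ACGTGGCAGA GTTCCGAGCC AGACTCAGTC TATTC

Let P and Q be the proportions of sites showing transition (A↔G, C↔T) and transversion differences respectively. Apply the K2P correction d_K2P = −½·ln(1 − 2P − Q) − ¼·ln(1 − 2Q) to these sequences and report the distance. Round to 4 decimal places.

Mismatches occur at site 5 (G↔A, transition), site 9 (A↔C, transversion), site 12 (A↔C, transversion), site 17 (G↔C, transversion), site 18 (C↔A, transversion), site 19 (C↔G, transversion), site 20 (G↔A, transition), site 24 (T↔C, transition), site 26 (C↔G, transversion), site 30 (T↔C, transition), site 31 (G↔A, transition), site 33 (T↔A, transversion), site 36 (A↔C, transversion), site 37 (C↔A, transversion), site 40 (A↔C, transversion).
Of the 15 differences, 5 transitions and 10 transversions over 45 sites: P = 5/45 = 0.111111, Q = 10/45 = 0.222222.
d = −0.5·ln(0.555556) − 0.25·ln(0.555556) = −0.5·(-0.587786) − 0.25·(-0.587786) = 0.4408.

0.4408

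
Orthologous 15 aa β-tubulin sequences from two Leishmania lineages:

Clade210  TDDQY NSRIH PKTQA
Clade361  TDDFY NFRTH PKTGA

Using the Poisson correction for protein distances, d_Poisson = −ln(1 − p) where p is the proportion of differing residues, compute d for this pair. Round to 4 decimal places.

The sequences differ at positions 4 (Q/F), 7 (S/F), 9 (I/T), 14 (Q/G).
p = 4/15 = 0.266667.
d = −ln(1 − 0.266667) = −ln(0.733333) = 0.3102.

0.3102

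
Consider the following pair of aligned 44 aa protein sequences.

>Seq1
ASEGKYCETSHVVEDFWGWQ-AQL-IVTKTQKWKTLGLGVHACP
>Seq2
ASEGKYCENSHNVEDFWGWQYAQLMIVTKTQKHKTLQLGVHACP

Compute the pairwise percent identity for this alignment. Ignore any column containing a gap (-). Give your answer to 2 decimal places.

Excluding the 2 gap columns leaves 42 comparable sites.
The sequences differ at positions 9 (T/N), 12 (V/N), 33 (W/H), 37 (G/Q).
38 of the 42 comparable sites match, so the percent identity is 38/42 × 100 = 90.48%.

90.48%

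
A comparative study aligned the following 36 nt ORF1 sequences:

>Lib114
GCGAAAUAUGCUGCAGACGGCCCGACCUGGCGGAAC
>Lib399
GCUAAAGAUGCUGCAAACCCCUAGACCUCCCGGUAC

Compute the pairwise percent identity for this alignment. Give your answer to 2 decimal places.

Mismatches occur at site 3 (G/U), site 7 (U/G), site 16 (G/A), site 19 (G/C), site 20 (G/C), site 22 (C/U), site 23 (C/A), site 29 (G/C), site 30 (G/C), site 34 (A/U).
26 of the 36 sites match, so the percent identity is 26/36 × 100 = 72.22%.

72.22%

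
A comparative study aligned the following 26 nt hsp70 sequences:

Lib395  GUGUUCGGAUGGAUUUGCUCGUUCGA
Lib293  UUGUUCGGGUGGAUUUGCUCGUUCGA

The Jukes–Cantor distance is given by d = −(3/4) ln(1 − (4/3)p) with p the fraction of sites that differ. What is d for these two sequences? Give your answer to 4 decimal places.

0.0812

Mismatches occur at site 1 (G↔U), site 9 (A↔G).
p = 2/26 = 0.076923.
d = −0.75 · ln(1 − (4/3)·0.076923) = −0.75 · ln(0.897436) = −0.75 · (-0.108213) = 0.0812.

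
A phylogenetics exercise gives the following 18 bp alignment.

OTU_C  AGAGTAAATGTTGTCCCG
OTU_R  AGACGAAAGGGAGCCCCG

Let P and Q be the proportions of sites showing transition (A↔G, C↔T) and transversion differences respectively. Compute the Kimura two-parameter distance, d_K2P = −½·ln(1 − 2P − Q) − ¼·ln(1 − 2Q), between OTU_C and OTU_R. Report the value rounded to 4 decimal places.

0.4490

Differing sites — 4:G/C (Tv); 5:T/G (Tv); 9:T/G (Tv); 11:T/G (Tv); 12:T/A (Tv); 14:T/C (Ti).
Of the 6 differences, 1 transition and 5 transversions over 18 sites: P = 1/18 = 0.055556, Q = 5/18 = 0.277778.
d = −0.5·ln(0.611110) − 0.25·ln(0.444444) = −0.5·(-0.492478) − 0.25·(-0.810931) = 0.4490.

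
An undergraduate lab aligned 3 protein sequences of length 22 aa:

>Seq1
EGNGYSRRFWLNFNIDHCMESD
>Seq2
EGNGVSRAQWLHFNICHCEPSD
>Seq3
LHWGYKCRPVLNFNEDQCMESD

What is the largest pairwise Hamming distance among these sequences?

15

Pairwise Hamming distances:
  Seq1 vs Seq2: 7
  Seq1 vs Seq3: 9
  Seq2 vs Seq3: 15
The largest is 15, between Seq2 and Seq3.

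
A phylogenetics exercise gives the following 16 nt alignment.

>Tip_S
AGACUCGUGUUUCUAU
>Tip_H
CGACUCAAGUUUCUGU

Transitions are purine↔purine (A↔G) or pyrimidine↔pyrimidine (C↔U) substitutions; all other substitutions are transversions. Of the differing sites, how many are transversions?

2

The sequences differ at positions 1 (A/C, transversion), 7 (G/A, transition), 8 (U/A, transversion), 15 (A/G, transition).
Of the 4 differences, 2 transitions and 2 transversions, so the answer is 2.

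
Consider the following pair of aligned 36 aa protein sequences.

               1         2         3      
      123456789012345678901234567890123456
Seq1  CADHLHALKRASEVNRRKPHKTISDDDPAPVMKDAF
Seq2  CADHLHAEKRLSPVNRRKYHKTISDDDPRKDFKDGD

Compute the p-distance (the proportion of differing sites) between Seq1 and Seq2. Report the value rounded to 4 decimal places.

The sequences differ at positions 8 (L/E), 11 (A/L), 13 (E/P), 19 (P/Y), 29 (A/R), 30 (P/K), 31 (V/D), 32 (M/F), 35 (A/G), 36 (F/D).
There are 10 differences over 36 sites, so p = 10/36 = 0.2778.

0.2778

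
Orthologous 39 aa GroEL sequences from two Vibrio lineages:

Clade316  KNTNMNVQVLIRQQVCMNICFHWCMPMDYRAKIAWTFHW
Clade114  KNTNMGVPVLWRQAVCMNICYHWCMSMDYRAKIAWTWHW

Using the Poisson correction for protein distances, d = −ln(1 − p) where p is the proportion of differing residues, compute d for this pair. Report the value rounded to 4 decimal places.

The sequences differ at positions 6 (N/G), 8 (Q/P), 11 (I/W), 14 (Q/A), 21 (F/Y), 26 (P/S), 37 (F/W).
p = 7/39 = 0.179487.
d = −ln(1 − 0.179487) = −ln(0.820513) = 0.1978.

0.1978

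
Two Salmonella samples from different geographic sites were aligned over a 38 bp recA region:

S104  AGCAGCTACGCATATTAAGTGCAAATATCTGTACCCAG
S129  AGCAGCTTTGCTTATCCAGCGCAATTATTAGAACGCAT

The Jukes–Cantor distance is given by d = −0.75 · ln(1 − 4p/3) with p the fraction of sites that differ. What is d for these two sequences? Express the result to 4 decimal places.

Differing sites — 8:A/T; 9:C/T; 12:A/T; 16:T/C; 17:A/C; 20:T/C; 25:A/T; 29:C/T; 30:T/A; 32:T/A; 35:C/G; 38:G/T.
p = 12/38 = 0.315789.
d = −0.75 · ln(1 − (4/3)·0.315789) = −0.75 · ln(0.578948) = −0.75 · (-0.546543) = 0.4099.

0.4099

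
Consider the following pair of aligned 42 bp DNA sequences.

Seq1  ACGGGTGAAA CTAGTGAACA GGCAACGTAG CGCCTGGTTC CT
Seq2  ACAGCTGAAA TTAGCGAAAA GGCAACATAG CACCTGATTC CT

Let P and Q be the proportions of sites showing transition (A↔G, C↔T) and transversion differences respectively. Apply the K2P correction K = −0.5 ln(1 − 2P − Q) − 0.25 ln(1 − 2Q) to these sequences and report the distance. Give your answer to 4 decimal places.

Mismatches occur at site 3 (G↔A, transition), site 5 (G↔C, transversion), site 11 (C↔T, transition), site 15 (T↔C, transition), site 19 (C↔A, transversion), site 27 (G↔A, transition), site 32 (G↔A, transition), site 37 (G↔A, transition).
Of the 8 differences, 6 transitions and 2 transversions over 42 sites: P = 6/42 = 0.142857, Q = 2/42 = 0.047619.
d = −0.5·ln(0.666667) − 0.25·ln(0.904762) = −0.5·(-0.405465) − 0.25·(-0.100083) = 0.2278.

0.2278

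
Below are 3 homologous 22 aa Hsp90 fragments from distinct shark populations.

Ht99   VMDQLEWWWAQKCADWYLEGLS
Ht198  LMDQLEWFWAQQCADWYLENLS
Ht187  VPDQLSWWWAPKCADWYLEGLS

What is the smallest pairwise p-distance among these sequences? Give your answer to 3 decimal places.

Pairwise Hamming distances:
  Ht99 vs Ht198: 4
  Ht99 vs Ht187: 3
  Ht198 vs Ht187: 7
The smallest is 3 mismatches, between Ht99 and Ht187; p = 3/22 = 0.136.

0.136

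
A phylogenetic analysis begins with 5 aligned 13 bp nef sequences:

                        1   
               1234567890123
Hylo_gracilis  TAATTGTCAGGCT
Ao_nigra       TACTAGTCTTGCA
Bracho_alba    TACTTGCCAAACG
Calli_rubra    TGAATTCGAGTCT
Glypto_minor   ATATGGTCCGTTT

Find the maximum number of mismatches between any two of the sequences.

Pairwise Hamming distances:
  Hylo_gracilis vs Ao_nigra: 5
  Hylo_gracilis vs Bracho_alba: 5
  Hylo_gracilis vs Calli_rubra: 6
  Hylo_gracilis vs Glypto_minor: 6
  Ao_nigra vs Bracho_alba: 6
  Ao_nigra vs Calli_rubra: 11
  Ao_nigra vs Glypto_minor: 9
  Bracho_alba vs Calli_rubra: 8
  Bracho_alba vs Glypto_minor: 10
  Calli_rubra vs Glypto_minor: 9
The largest is 11, between Ao_nigra and Calli_rubra.

11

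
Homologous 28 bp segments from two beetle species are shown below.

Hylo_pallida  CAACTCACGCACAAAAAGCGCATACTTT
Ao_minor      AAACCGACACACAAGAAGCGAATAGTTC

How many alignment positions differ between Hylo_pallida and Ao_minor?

8

Mismatches occur at site 1 (C→A), site 5 (T→C), site 6 (C→G), site 9 (G→A), site 15 (A→G), site 21 (C→A), site 25 (C→G), site 28 (T→C).
That gives 8 mismatches out of 28 aligned sites, so the Hamming distance is 8.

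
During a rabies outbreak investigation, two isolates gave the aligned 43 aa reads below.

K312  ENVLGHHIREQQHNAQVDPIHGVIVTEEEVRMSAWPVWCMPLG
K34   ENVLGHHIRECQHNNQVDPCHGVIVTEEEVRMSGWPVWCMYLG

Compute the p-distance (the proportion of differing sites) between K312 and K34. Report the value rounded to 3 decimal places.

0.116

Differing sites — 11:Q/C; 15:A/N; 20:I/C; 34:A/G; 41:P/Y.
There are 5 differences over 43 sites, so p = 5/43 = 0.116.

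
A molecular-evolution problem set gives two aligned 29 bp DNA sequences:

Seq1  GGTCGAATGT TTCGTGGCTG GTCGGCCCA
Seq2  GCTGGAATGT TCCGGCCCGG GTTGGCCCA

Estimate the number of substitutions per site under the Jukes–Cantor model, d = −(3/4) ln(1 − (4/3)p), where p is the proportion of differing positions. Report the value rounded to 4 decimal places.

Mismatches occur at site 2 (G/C), site 4 (C/G), site 12 (T/C), site 15 (T/G), site 16 (G/C), site 17 (G/C), site 19 (T/G), site 23 (C/T).
p = 8/29 = 0.275862.
d = −0.75 · ln(1 − (4/3)·0.275862) = −0.75 · ln(0.632184) = −0.75 · (-0.458575) = 0.3439.

0.3439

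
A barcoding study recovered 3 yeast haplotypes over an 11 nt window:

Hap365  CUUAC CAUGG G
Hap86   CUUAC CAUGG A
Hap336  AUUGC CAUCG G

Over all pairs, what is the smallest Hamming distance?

1

Pairwise Hamming distances:
  Hap365 vs Hap86: 1
  Hap365 vs Hap336: 3
  Hap86 vs Hap336: 4
The smallest is 1, between Hap365 and Hap86.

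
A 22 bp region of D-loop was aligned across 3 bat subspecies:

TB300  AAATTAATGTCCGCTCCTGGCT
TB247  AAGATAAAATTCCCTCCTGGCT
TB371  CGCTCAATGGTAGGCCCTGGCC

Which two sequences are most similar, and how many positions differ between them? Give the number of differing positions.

Pairwise Hamming distances:
  TB300 vs TB247: 6
  TB300 vs TB371: 10
  TB247 vs TB371: 13
The smallest is 6, between TB300 and TB247.

6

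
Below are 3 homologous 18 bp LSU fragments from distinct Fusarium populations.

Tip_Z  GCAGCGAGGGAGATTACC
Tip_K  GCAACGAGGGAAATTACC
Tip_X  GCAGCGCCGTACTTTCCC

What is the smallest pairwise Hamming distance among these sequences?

2

Pairwise Hamming distances:
  Tip_Z vs Tip_K: 2
  Tip_Z vs Tip_X: 6
  Tip_K vs Tip_X: 7
The smallest is 2, between Tip_Z and Tip_K.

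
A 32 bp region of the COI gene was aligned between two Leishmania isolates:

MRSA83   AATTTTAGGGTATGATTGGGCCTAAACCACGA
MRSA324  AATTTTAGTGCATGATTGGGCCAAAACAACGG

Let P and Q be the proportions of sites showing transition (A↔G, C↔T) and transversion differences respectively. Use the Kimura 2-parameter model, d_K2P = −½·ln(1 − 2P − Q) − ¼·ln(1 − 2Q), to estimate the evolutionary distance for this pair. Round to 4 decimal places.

The sequences differ at positions 9 (G/T, transversion), 11 (T/C, transition), 23 (T/A, transversion), 28 (C/A, transversion), 32 (A/G, transition).
Of the 5 differences, 2 transitions and 3 transversions over 32 sites: P = 2/32 = 0.062500, Q = 3/32 = 0.093750.
d = −0.5·ln(0.781250) − 0.25·ln(0.812500) = −0.5·(-0.246860) − 0.25·(-0.207639) = 0.1753.

0.1753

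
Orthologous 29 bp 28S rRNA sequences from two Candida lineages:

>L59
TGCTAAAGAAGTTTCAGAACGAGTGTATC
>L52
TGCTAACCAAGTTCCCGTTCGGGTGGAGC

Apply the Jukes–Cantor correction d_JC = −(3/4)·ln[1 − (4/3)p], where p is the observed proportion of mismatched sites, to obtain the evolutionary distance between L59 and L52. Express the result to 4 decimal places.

0.4006

Mismatches occur at site 7 (A→C), site 8 (G→C), site 14 (T→C), site 16 (A→C), site 18 (A→T), site 19 (A→T), site 22 (A→G), site 26 (T→G), site 28 (T→G).
p = 9/29 = 0.310345.
d = −0.75 · ln(1 − (4/3)·0.310345) = −0.75 · ln(0.586207) = −0.75 · (-0.534082) = 0.4006.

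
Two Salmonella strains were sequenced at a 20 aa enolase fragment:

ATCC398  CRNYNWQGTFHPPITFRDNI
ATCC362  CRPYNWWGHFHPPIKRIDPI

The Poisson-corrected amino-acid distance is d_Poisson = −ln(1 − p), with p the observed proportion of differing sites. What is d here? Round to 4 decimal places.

The sequences differ at positions 3 (N/P), 7 (Q/W), 9 (T/H), 15 (T/K), 16 (F/R), 17 (R/I), 19 (N/P).
p = 7/20 = 0.350000.
d = −ln(1 − 0.350000) = −ln(0.650000) = 0.4308.

0.4308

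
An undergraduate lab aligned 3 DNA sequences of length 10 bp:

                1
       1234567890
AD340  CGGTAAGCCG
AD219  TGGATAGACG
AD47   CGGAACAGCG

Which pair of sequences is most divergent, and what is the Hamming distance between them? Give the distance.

5

Pairwise Hamming distances:
  AD340 vs AD219: 4
  AD340 vs AD47: 4
  AD219 vs AD47: 5
The largest is 5, between AD219 and AD47.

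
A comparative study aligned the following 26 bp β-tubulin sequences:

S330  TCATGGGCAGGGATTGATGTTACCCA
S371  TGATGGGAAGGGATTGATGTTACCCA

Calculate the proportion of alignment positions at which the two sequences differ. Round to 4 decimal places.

Mismatches occur at site 2 (C→G), site 8 (C→A).
There are 2 differences over 26 sites, so p = 2/26 = 0.0769.

0.0769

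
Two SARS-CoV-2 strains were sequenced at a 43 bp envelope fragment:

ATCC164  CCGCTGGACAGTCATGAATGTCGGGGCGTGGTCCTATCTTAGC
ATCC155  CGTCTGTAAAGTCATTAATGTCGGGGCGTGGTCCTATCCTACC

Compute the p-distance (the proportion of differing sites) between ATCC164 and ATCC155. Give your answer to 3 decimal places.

Differing sites — 2:C/G; 3:G/T; 7:G/T; 9:C/A; 16:G/T; 39:T/C; 42:G/C.
There are 7 differences over 43 sites, so p = 7/43 = 0.163.

0.163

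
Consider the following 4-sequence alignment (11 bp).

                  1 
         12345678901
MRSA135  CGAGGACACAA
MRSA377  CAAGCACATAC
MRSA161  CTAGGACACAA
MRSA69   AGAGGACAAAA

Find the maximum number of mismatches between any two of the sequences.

5

Pairwise Hamming distances:
  MRSA135 vs MRSA377: 4
  MRSA135 vs MRSA161: 1
  MRSA135 vs MRSA69: 2
  MRSA377 vs MRSA161: 4
  MRSA377 vs MRSA69: 5
  MRSA161 vs MRSA69: 3
The largest is 5, between MRSA377 and MRSA69.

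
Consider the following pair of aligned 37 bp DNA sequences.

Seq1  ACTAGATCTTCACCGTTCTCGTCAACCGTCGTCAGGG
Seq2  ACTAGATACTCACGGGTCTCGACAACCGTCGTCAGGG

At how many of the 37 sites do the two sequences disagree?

Mismatches occur at site 8 (C→A), site 9 (T→C), site 14 (C→G), site 16 (T→G), site 22 (T→A).
That gives 5 mismatches out of 37 aligned sites, so the Hamming distance is 5.

5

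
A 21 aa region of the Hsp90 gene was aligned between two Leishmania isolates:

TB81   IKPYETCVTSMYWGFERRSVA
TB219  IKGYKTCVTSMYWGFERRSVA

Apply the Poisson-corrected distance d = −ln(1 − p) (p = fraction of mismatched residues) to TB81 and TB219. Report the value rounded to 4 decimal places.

The sequences differ at positions 3 (P/G), 5 (E/K).
p = 2/21 = 0.095238.
d = −ln(1 − 0.095238) = −ln(0.904762) = 0.1001.

0.1001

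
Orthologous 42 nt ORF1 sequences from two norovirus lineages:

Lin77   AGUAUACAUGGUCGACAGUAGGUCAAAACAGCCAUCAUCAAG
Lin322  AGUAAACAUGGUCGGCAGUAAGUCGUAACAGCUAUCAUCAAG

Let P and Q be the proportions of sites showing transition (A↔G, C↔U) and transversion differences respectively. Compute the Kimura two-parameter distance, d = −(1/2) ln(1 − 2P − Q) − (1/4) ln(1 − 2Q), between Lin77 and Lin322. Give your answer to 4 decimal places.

0.1610

Differing sites — 5:U/A (Tv); 15:A/G (Ti); 21:G/A (Ti); 25:A/G (Ti); 26:A/U (Tv); 33:C/U (Ti).
Of the 6 differences, 4 transitions and 2 transversions over 42 sites: P = 4/42 = 0.095238, Q = 2/42 = 0.047619.
d = −0.5·ln(0.761905) − 0.25·ln(0.904762) = −0.5·(-0.271933) − 0.25·(-0.100083) = 0.1610.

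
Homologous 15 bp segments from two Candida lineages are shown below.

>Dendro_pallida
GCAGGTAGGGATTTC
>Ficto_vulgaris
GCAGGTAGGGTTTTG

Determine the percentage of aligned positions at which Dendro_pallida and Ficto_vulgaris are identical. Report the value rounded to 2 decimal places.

86.67%

Mismatches occur at site 11 (A/T), site 15 (C/G).
13 of the 15 sites match, so the percent identity is 13/15 × 100 = 86.67%.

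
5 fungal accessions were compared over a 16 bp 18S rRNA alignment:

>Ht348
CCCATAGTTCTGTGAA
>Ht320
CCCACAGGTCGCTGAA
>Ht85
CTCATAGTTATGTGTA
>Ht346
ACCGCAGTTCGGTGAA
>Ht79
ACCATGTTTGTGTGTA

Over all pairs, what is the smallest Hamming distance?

Pairwise Hamming distances:
  Ht348 vs Ht320: 4
  Ht348 vs Ht85: 3
  Ht348 vs Ht346: 4
  Ht348 vs Ht79: 5
  Ht320 vs Ht85: 7
  Ht320 vs Ht346: 4
  Ht320 vs Ht79: 9
  Ht85 vs Ht346: 7
  Ht85 vs Ht79: 5
  Ht346 vs Ht79: 7
The smallest is 3, between Ht348 and Ht85.

3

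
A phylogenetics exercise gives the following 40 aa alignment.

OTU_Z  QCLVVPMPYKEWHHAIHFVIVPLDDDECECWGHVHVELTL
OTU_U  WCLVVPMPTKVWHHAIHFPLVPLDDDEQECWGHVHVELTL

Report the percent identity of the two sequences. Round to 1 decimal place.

Differing sites — 1:Q/W; 9:Y/T; 11:E/V; 19:V/P; 20:I/L; 28:C/Q.
34 of the 40 sites match, so the percent identity is 34/40 × 100 = 85.0%.

85.0%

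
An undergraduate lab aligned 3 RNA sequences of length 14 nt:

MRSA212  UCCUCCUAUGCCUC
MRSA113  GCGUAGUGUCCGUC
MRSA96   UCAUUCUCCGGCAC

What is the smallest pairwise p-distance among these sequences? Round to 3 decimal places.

Pairwise Hamming distances:
  MRSA212 vs MRSA113: 7
  MRSA212 vs MRSA96: 6
  MRSA113 vs MRSA96: 10
The smallest is 6 mismatches, between MRSA212 and MRSA96; p = 6/14 = 0.429.

0.429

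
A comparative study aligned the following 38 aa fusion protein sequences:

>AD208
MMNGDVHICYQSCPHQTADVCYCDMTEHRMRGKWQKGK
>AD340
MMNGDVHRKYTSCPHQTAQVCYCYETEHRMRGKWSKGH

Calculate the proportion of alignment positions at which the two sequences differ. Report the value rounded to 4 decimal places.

0.2105

The sequences differ at positions 8 (I/R), 9 (C/K), 11 (Q/T), 19 (D/Q), 24 (D/Y), 25 (M/E), 35 (Q/S), 38 (K/H).
There are 8 differences over 38 sites, so p = 8/38 = 0.2105.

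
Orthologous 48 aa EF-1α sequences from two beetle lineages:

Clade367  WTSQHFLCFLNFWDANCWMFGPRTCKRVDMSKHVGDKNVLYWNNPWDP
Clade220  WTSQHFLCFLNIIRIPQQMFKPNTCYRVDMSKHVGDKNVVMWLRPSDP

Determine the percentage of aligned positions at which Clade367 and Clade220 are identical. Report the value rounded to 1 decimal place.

68.8%

The sequences differ at positions 12 (F/I), 13 (W/I), 14 (D/R), 15 (A/I), 16 (N/P), 17 (C/Q), 18 (W/Q), 21 (G/K), 23 (R/N), 26 (K/Y), 40 (L/V), 41 (Y/M), 43 (N/L), 44 (N/R), 46 (W/S).
33 of the 48 sites match, so the percent identity is 33/48 × 100 = 68.8%.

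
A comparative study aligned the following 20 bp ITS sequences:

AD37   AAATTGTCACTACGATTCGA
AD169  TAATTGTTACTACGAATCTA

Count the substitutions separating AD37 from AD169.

Differing sites — 1:A/T; 8:C/T; 16:T/A; 19:G/T.
That gives 4 mismatches out of 20 aligned sites, so the Hamming distance is 4.

4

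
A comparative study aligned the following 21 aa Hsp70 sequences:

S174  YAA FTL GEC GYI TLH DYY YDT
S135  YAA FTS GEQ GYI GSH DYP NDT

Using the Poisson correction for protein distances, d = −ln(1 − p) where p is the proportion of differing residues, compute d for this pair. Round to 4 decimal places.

0.3365

Mismatches occur at site 6 (L→S), site 9 (C→Q), site 13 (T→G), site 14 (L→S), site 18 (Y→P), site 19 (Y→N).
p = 6/21 = 0.285714.
d = −ln(1 − 0.285714) = −ln(0.714286) = 0.3365.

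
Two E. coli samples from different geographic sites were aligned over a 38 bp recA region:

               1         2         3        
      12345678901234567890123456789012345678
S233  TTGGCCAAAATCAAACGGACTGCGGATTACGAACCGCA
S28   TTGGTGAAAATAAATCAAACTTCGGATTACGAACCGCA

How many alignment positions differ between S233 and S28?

7

Mismatches occur at site 5 (C→T), site 6 (C→G), site 12 (C→A), site 15 (A→T), site 17 (G→A), site 18 (G→A), site 22 (G→T).
That gives 7 mismatches out of 38 aligned sites, so the Hamming distance is 7.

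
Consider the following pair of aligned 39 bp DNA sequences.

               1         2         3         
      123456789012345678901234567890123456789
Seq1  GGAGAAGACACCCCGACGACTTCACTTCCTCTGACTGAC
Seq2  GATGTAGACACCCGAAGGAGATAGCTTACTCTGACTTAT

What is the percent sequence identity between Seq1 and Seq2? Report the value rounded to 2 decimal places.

66.67%

Differing sites — 2:G/A; 3:A/T; 5:A/T; 14:C/G; 15:G/A; 17:C/G; 20:C/G; 21:T/A; 23:C/A; 24:A/G; 28:C/A; 37:G/T; 39:C/T.
26 of the 39 sites match, so the percent identity is 26/39 × 100 = 66.67%.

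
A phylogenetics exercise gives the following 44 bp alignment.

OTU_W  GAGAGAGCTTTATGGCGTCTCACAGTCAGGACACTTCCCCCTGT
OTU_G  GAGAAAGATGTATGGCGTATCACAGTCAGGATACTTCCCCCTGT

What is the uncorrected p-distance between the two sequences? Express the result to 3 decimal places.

0.114

Differing sites — 5:G/A; 8:C/A; 10:T/G; 19:C/A; 32:C/T.
There are 5 differences over 44 sites, so p = 5/44 = 0.114.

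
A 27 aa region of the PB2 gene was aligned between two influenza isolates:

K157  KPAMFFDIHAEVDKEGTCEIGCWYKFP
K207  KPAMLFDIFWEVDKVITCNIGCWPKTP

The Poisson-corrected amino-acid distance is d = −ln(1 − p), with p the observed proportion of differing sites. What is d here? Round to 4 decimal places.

The sequences differ at positions 5 (F/L), 9 (H/F), 10 (A/W), 15 (E/V), 16 (G/I), 19 (E/N), 24 (Y/P), 26 (F/T).
p = 8/27 = 0.296296.
d = −ln(1 − 0.296296) = −ln(0.703704) = 0.3514.

0.3514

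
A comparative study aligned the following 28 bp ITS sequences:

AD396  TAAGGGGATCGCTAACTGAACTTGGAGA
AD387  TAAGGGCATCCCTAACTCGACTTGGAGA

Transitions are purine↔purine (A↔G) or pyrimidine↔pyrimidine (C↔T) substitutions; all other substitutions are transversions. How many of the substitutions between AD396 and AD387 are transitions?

Differing sites — 7:G/C (Tv); 11:G/C (Tv); 18:G/C (Tv); 19:A/G (Ti).
Of the 4 differences, 1 transition and 3 transversions, so the answer is 1.

1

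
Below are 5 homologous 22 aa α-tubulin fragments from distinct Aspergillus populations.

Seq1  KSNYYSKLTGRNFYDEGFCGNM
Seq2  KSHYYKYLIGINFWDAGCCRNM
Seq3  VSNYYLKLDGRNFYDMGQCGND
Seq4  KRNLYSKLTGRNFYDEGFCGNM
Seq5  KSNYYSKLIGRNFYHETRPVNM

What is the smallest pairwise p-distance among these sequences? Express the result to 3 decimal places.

Pairwise Hamming distances:
  Seq1 vs Seq2: 9
  Seq1 vs Seq3: 6
  Seq1 vs Seq4: 2
  Seq1 vs Seq5: 6
  Seq2 vs Seq3: 11
  Seq2 vs Seq4: 11
  Seq2 vs Seq5: 11
  Seq3 vs Seq4: 8
  Seq3 vs Seq5: 10
  Seq4 vs Seq5: 8
The smallest is 2 mismatches, between Seq1 and Seq4; p = 2/22 = 0.091.

0.091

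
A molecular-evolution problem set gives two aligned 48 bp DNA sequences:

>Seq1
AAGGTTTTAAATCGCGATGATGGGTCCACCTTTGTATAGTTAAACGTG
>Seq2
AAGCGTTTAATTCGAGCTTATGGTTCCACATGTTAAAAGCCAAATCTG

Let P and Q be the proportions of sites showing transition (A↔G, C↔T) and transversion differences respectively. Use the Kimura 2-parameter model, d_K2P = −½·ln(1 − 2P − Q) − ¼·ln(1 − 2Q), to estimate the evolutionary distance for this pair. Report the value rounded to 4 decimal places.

Differing sites — 4:G/C (Tv); 5:T/G (Tv); 11:A/T (Tv); 15:C/A (Tv); 17:A/C (Tv); 19:G/T (Tv); 24:G/T (Tv); 30:C/A (Tv); 32:T/G (Tv); 34:G/T (Tv); 35:T/A (Tv); 37:T/A (Tv); 40:T/C (Ti); 41:T/C (Ti); 45:C/T (Ti); 46:G/C (Tv).
Of the 16 differences, 3 transitions and 13 transversions over 48 sites: P = 3/48 = 0.062500, Q = 13/48 = 0.270833.
d = −0.5·ln(0.604167) − 0.25·ln(0.458334) = −0.5·(-0.503905) − 0.25·(-0.780157) = 0.4470.

0.4470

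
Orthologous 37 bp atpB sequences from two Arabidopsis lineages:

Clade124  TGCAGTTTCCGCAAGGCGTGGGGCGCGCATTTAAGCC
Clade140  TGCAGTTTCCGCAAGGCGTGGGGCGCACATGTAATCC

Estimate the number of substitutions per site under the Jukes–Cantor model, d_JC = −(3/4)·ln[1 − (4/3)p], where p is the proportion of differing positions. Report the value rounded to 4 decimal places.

Mismatches occur at site 27 (G↔A), site 31 (T↔G), site 35 (G↔T).
p = 3/37 = 0.081081.
d = −0.75 · ln(1 − (4/3)·0.081081) = −0.75 · ln(0.891892) = −0.75 · (-0.114410) = 0.0858.

0.0858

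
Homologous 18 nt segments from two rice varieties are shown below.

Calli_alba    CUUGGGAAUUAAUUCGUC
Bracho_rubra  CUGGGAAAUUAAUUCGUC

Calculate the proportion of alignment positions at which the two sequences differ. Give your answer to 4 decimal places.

0.1111

Mismatches occur at site 3 (U/G), site 6 (G/A).
There are 2 differences over 18 sites, so p = 2/18 = 0.1111.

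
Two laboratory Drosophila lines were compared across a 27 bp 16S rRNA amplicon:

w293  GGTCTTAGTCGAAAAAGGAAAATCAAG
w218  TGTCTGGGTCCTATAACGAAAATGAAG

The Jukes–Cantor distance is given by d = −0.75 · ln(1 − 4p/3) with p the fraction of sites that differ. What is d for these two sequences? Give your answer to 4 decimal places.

Differing sites — 1:G/T; 6:T/G; 7:A/G; 11:G/C; 12:A/T; 14:A/T; 17:G/C; 24:C/G.
p = 8/27 = 0.296296.
d = −0.75 · ln(1 − (4/3)·0.296296) = −0.75 · ln(0.604939) = −0.75 · (-0.502628) = 0.3770.

0.3770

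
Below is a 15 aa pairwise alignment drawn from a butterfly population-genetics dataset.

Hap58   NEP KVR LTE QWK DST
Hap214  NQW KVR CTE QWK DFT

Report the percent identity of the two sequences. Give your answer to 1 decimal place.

Mismatches occur at site 2 (E↔Q), site 3 (P↔W), site 7 (L↔C), site 14 (S↔F).
11 of the 15 sites match, so the percent identity is 11/15 × 100 = 73.3%.

73.3%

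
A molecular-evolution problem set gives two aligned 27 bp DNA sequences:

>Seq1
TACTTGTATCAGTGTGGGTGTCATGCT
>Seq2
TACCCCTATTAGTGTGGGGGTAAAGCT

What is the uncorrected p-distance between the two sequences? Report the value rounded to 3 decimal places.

Mismatches occur at site 4 (T↔C), site 5 (T↔C), site 6 (G↔C), site 10 (C↔T), site 19 (T↔G), site 22 (C↔A), site 24 (T↔A).
There are 7 differences over 27 sites, so p = 7/27 = 0.259.

0.259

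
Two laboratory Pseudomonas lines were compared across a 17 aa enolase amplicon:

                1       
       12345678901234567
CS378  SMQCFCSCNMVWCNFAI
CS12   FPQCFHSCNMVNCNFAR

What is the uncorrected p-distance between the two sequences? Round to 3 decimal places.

Mismatches occur at site 1 (S→F), site 2 (M→P), site 6 (C→H), site 12 (W→N), site 17 (I→R).
There are 5 differences over 17 sites, so p = 5/17 = 0.294.

0.294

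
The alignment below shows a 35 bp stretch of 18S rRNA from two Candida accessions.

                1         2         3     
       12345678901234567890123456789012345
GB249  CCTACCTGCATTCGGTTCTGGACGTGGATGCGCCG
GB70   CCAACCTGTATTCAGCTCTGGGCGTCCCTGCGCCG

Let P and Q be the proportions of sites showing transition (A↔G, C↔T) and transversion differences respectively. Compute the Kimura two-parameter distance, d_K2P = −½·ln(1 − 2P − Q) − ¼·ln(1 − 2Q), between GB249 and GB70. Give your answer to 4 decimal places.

The sequences differ at positions 3 (T/A, transversion), 9 (C/T, transition), 14 (G/A, transition), 16 (T/C, transition), 22 (A/G, transition), 26 (G/C, transversion), 27 (G/C, transversion), 28 (A/C, transversion).
Of the 8 differences, 4 transitions and 4 transversions over 35 sites: P = 4/35 = 0.114286, Q = 4/35 = 0.114286.
d = −0.5·ln(0.657142) − 0.25·ln(0.771428) = −0.5·(-0.419855) − 0.25·(-0.259512) = 0.2748.

0.2748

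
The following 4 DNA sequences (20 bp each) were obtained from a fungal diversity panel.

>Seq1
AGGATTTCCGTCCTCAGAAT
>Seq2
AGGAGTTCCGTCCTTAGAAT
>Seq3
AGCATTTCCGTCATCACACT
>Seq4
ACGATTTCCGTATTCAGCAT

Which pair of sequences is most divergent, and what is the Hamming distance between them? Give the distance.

7

Pairwise Hamming distances:
  Seq1 vs Seq2: 2
  Seq1 vs Seq3: 4
  Seq1 vs Seq4: 4
  Seq2 vs Seq3: 6
  Seq2 vs Seq4: 6
  Seq3 vs Seq4: 7
The largest is 7, between Seq3 and Seq4.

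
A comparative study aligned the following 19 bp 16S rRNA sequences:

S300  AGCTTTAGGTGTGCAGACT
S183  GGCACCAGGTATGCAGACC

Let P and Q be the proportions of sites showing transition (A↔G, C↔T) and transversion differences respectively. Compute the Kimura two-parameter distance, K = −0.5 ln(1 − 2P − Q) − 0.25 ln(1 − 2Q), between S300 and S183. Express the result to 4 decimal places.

0.4603

The sequences differ at positions 1 (A/G, transition), 4 (T/A, transversion), 5 (T/C, transition), 6 (T/C, transition), 11 (G/A, transition), 19 (T/C, transition).
Of the 6 differences, 5 transitions and 1 transversion over 19 sites: P = 5/19 = 0.263158, Q = 1/19 = 0.052632.
d = −0.5·ln(0.421052) − 0.25·ln(0.894736) = −0.5·(-0.864999) − 0.25·(-0.111227) = 0.4603.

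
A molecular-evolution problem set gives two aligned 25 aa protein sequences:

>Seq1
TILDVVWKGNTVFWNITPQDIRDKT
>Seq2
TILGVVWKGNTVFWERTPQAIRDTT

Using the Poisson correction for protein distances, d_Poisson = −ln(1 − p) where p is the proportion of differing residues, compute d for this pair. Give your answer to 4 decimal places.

The sequences differ at positions 4 (D/G), 15 (N/E), 16 (I/R), 20 (D/A), 24 (K/T).
p = 5/25 = 0.200000.
d = −ln(1 − 0.200000) = −ln(0.800000) = 0.2231.

0.2231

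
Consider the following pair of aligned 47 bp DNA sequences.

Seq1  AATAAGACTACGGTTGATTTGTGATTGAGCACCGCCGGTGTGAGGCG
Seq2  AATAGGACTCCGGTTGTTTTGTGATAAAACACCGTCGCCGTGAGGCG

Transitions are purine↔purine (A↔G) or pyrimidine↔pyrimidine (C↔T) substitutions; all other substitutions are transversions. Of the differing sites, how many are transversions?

4

Mismatches occur at site 5 (A↔G, transition), site 10 (A↔C, transversion), site 17 (A↔T, transversion), site 26 (T↔A, transversion), site 27 (G↔A, transition), site 29 (G↔A, transition), site 35 (C↔T, transition), site 38 (G↔C, transversion), site 39 (T↔C, transition).
Of the 9 differences, 5 transitions and 4 transversions, so the answer is 4.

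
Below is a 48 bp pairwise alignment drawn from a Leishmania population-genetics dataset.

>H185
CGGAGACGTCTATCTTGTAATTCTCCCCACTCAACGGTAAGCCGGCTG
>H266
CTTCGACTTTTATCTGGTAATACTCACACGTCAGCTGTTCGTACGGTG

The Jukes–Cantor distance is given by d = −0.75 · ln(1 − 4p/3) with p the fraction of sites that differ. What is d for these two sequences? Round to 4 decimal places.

Mismatches occur at site 2 (G↔T), site 3 (G↔T), site 4 (A↔C), site 8 (G↔T), site 10 (C↔T), site 16 (T↔G), site 22 (T↔A), site 26 (C↔A), site 28 (C↔A), site 29 (A↔C), site 30 (C↔G), site 34 (A↔G), site 36 (G↔T), site 39 (A↔T), site 40 (A↔C), site 42 (C↔T), site 43 (C↔A), site 44 (G↔C), site 46 (C↔G).
p = 19/48 = 0.395833.
d = −0.75 · ln(1 − (4/3)·0.395833) = −0.75 · ln(0.472223) = −0.75 · (-0.750304) = 0.5627.

0.5627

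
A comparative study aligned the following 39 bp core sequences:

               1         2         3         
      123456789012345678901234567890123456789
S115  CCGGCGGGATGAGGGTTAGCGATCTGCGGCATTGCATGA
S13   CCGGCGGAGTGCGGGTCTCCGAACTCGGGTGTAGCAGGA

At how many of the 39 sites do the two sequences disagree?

13

Differing sites — 8:G/A; 9:A/G; 12:A/C; 17:T/C; 18:A/T; 19:G/C; 23:T/A; 26:G/C; 27:C/G; 30:C/T; 31:A/G; 33:T/A; 37:T/G.
That gives 13 mismatches out of 39 aligned sites, so the Hamming distance is 13.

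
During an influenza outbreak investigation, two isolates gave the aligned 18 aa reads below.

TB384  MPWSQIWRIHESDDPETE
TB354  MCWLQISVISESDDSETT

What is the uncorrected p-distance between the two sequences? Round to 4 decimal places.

Mismatches occur at site 2 (P↔C), site 4 (S↔L), site 7 (W↔S), site 8 (R↔V), site 10 (H↔S), site 15 (P↔S), site 18 (E↔T).
There are 7 differences over 18 sites, so p = 7/18 = 0.3889.

0.3889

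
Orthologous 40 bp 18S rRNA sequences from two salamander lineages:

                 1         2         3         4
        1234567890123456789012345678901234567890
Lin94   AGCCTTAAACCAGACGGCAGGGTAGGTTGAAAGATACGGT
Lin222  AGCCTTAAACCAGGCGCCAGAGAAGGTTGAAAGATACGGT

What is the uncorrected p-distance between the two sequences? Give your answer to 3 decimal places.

The sequences differ at positions 14 (A/G), 17 (G/C), 21 (G/A), 23 (T/A).
There are 4 differences over 40 sites, so p = 4/40 = 0.100.

0.100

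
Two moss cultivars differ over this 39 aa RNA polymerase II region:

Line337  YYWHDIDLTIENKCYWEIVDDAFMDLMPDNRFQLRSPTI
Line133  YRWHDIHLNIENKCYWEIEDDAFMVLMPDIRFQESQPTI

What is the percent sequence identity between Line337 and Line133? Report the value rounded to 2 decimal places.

76.92%

Differing sites — 2:Y/R; 7:D/H; 9:T/N; 19:V/E; 25:D/V; 30:N/I; 34:L/E; 35:R/S; 36:S/Q.
30 of the 39 sites match, so the percent identity is 30/39 × 100 = 76.92%.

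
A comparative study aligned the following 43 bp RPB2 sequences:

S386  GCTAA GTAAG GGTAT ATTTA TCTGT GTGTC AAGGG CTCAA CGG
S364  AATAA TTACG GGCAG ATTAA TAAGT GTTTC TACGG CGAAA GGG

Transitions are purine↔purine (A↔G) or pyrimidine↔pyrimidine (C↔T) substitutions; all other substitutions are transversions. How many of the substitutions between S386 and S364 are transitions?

Mismatches occur at site 1 (G/A, transition), site 2 (C/A, transversion), site 6 (G/T, transversion), site 9 (A/C, transversion), site 13 (T/C, transition), site 15 (T/G, transversion), site 19 (T/A, transversion), site 22 (C/A, transversion), site 23 (T/A, transversion), site 28 (G/T, transversion), site 31 (A/T, transversion), site 33 (G/C, transversion), site 37 (T/G, transversion), site 38 (C/A, transversion), site 41 (C/G, transversion).
Of the 15 differences, 2 transitions and 13 transversions, so the answer is 2.

2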